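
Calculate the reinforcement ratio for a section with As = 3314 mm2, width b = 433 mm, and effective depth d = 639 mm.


rho = As / (b * d)
= 3314 / (433 * 639)
= 0.012

0.012


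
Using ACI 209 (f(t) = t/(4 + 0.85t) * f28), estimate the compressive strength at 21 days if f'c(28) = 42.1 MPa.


f(21) = 21 / (4 + 0.85 * 21) * 42.1
= 21 / 21.85 * 42.1
= 40.46 MPa

40.46


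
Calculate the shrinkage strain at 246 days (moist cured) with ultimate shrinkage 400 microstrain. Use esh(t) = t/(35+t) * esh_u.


esh(246) = 246 / (35 + 246) * 400
= 246 / 281 * 400
= 350.2 microstrain

350.2


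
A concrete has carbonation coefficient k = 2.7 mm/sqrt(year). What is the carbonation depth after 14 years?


depth = k * sqrt(t)
= 2.7 * sqrt(14)
= 10.1 mm

10.1


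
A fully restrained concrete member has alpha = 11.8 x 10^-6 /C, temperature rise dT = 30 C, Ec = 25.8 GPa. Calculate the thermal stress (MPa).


sigma = alpha * dT * Ec
= 11.8e-6 * 30 * 25.8 * 1000
= 9.133 MPa

9.133


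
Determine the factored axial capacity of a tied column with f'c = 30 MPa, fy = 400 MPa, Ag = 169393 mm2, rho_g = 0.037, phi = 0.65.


Ast = rho * Ag = 0.037 * 169393 = 6267.541 mm2
phi*Pn = 0.65 * 0.80 * (0.85 * 30 * (169393 - 6267.541) + 400 * 6267.541) / 1000
= 3466.69 kN

3466.69


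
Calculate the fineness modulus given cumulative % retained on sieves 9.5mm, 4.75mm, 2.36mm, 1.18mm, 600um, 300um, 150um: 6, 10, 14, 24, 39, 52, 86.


FM = sum(cumulative % retained) / 100
= 231 / 100
= 2.31

2.31


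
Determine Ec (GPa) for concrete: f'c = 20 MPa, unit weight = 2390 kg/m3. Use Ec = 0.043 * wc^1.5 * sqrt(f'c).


Ec = 0.043 * 2390^1.5 * sqrt(20) / 1000
= 22.47 GPa

22.47


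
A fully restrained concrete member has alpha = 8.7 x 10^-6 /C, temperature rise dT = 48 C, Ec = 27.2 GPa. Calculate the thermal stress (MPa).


sigma = alpha * dT * Ec
= 8.7e-6 * 48 * 27.2 * 1000
= 11.359 MPa

11.359


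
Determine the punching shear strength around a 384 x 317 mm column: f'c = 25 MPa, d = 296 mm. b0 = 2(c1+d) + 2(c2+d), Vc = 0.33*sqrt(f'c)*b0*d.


b0 = 2*(384 + 296) + 2*(317 + 296) = 2586 mm
Vc = 0.33 * sqrt(25) * 2586 * 296 / 1000
= 1263.0 kN

1263.0


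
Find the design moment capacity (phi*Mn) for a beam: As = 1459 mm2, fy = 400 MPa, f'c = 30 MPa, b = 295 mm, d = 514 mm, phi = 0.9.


a = As * fy / (0.85 * f'c * b)
= 1459 * 400 / (0.85 * 30 * 295)
= 77.5806 mm
Mn = As * fy * (d - a/2) / 10^6
= 277.3324 kN-m
phi*Mn = 0.9 * 277.3324 = 249.6 kN-m

249.6


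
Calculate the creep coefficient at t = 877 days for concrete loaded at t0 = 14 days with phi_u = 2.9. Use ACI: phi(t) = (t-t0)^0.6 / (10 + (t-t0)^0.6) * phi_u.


dt = 877 - 14 = 863
phi = 863^0.6 / (10 + 863^0.6) * 2.9
= 2.472

2.472


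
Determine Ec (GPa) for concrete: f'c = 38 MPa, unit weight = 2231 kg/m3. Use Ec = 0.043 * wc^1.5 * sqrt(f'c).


Ec = 0.043 * 2231^1.5 * sqrt(38) / 1000
= 27.93 GPa

27.93


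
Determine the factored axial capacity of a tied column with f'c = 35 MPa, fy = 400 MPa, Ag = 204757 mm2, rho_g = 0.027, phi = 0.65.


Ast = rho * Ag = 0.027 * 204757 = 5528.439 mm2
phi*Pn = 0.65 * 0.80 * (0.85 * 35 * (204757 - 5528.439) + 400 * 5528.439) / 1000
= 4231.98 kN

4231.98


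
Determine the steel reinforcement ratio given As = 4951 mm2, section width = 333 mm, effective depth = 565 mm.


rho = As / (b * d)
= 4951 / (333 * 565)
= 0.0263

0.0263


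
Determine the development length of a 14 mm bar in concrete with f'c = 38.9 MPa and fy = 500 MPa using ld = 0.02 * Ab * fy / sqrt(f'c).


Ab = pi * 14^2 / 4 = 153.938 mm2
ld = 0.02 * 153.938 * 500 / sqrt(38.9)
= 246.8 mm

246.8


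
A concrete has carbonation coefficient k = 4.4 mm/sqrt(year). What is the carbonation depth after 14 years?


depth = k * sqrt(t)
= 4.4 * sqrt(14)
= 16.46 mm

16.46


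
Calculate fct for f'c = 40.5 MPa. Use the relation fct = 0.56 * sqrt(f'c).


fct = 0.56 * sqrt(40.5)
= 0.56 * 6.364
= 3.564 MPa

3.564


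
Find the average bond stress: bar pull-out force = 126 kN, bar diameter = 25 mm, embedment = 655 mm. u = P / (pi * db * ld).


u = P / (pi * db * ld)
= 126 * 1000 / (pi * 25 * 655)
= 2.449 MPa

2.449


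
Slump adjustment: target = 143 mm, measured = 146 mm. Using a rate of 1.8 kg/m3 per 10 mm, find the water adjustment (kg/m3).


Difference = 143 - 146 = -3 mm
Water adjustment = -3 * 1.8 / 10 = -0.5 kg/m3

-0.5


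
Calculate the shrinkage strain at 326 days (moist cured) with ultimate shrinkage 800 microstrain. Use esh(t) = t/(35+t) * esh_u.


esh(326) = 326 / (35 + 326) * 800
= 326 / 361 * 800
= 722.4 microstrain

722.4


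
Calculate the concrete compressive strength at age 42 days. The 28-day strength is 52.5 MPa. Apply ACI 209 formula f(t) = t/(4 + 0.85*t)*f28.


f(42) = 42 / (4 + 0.85 * 42) * 52.5
= 42 / 39.7 * 52.5
= 55.54 MPa

55.54


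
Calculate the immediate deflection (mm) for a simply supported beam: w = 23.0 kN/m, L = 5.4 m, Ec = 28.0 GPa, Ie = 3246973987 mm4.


Convert: L = 5.4 m = 5400 mm, Ec = 28.0 GPa = 28000 MPa
delta = 5 * 23.0 * 5400^4 / (384 * 28000 * 3246973987)
= 2.8 mm

2.8


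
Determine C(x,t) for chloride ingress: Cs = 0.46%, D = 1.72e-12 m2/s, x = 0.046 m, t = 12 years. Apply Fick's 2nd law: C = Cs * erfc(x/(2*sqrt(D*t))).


t_seconds = 12 * 365.25 * 24 * 3600 = 378691200.0 s
arg = 0.046 / (2 * sqrt(1.72e-12 * 378691200.0))
= 0.9012
erfc(0.9012) = 0.2025
C = 0.46 * 0.2025 = 0.0931%

0.0931


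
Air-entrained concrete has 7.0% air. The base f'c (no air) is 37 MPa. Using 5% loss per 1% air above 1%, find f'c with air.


Strength loss = (7.0 - 1) * 5 = 30.0%
f'c = 37 * (1 - 30.0/100)
= 25.9 MPa

25.9


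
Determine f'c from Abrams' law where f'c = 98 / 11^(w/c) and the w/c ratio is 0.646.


f'c = 98 / 11^0.646
= 98 / 4.707
= 20.82 MPa

20.82


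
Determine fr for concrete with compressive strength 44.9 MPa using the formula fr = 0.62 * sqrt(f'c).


fr = 0.62 * sqrt(44.9)
= 4.154 MPa

4.154


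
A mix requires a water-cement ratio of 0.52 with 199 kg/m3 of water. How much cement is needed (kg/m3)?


Cement = water / (w/c)
= 199 / 0.52
= 382.7 kg/m3

382.7


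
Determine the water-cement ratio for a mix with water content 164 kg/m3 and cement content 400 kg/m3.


w/c = water / cement
w/c = 164 / 400 = 0.41

0.41


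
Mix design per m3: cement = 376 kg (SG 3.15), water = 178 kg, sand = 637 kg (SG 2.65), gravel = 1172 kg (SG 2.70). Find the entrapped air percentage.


Vol cement = 376 / (3.15 * 1000) = 0.119365 m3
Vol water = 178 / 1000 = 0.178 m3
Vol sand = 637 / (2.65 * 1000) = 0.240377 m3
Vol gravel = 1172 / (2.70 * 1000) = 0.434074 m3
Total solid + water volume = 0.971817 m3
Air = (1 - 0.971817) * 100 = 2.82%

2.82


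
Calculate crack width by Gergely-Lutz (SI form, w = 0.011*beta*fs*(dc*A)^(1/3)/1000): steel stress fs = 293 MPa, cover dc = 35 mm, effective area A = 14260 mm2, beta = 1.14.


w = 0.011 * beta * fs * (dc * A)^(1/3) / 1000
= 0.011 * 1.14 * 293 * (35 * 14260)^(1/3) / 1000
= 0.291 mm

0.291


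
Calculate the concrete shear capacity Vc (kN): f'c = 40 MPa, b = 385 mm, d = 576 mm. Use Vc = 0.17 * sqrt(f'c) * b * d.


Vc = 0.17 * sqrt(40) * 385 * 576 / 1000
= 238.43 kN

238.43


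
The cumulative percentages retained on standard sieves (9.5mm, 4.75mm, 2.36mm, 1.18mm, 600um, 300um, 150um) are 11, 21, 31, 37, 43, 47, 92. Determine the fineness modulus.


FM = sum(cumulative % retained) / 100
= 282 / 100
= 2.82

2.82


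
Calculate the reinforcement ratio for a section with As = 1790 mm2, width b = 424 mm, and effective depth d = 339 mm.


rho = As / (b * d)
= 1790 / (424 * 339)
= 0.0125

0.0125


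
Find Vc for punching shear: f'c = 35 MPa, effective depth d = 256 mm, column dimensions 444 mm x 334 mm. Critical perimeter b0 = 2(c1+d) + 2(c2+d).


b0 = 2*(444 + 256) + 2*(334 + 256) = 2580 mm
Vc = 0.33 * sqrt(35) * 2580 * 256 / 1000
= 1289.46 kN

1289.46


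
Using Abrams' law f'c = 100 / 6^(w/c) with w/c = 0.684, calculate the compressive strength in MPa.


f'c = 100 / 6^0.684
= 100 / 3.406
= 29.36 MPa

29.36


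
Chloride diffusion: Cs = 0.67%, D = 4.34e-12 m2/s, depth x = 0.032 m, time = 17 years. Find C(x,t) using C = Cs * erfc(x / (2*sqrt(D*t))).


t_seconds = 17 * 365.25 * 24 * 3600 = 536479200.0 s
arg = 0.032 / (2 * sqrt(4.34e-12 * 536479200.0))
= 0.3316
erfc(0.3316) = 0.6391
C = 0.67 * 0.6391 = 0.4282%

0.4282


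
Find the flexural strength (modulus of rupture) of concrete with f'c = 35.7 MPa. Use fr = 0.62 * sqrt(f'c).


fr = 0.62 * sqrt(35.7)
= 3.704 MPa

3.704


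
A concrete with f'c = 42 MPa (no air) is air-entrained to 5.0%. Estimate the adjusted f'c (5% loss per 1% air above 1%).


Strength loss = (5.0 - 1) * 5 = 20.0%
f'c = 42 * (1 - 20.0/100)
= 33.6 MPa

33.6


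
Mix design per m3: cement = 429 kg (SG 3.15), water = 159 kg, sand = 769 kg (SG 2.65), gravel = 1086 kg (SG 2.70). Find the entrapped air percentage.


Vol cement = 429 / (3.15 * 1000) = 0.13619 m3
Vol water = 159 / 1000 = 0.159 m3
Vol sand = 769 / (2.65 * 1000) = 0.290189 m3
Vol gravel = 1086 / (2.70 * 1000) = 0.402222 m3
Total solid + water volume = 0.987601 m3
Air = (1 - 0.987601) * 100 = 1.24%

1.24


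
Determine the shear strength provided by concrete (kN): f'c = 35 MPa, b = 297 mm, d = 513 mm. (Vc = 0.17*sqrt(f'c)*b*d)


Vc = 0.17 * sqrt(35) * 297 * 513 / 1000
= 153.23 kN

153.23


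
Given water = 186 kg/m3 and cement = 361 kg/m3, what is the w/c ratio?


w/c = water / cement
w/c = 186 / 361 = 0.515

0.515


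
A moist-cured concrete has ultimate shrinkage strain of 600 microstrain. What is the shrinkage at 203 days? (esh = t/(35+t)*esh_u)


esh(203) = 203 / (35 + 203) * 600
= 203 / 238 * 600
= 511.8 microstrain

511.8


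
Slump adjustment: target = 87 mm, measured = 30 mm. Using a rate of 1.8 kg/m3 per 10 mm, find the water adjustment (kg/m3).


Difference = 87 - 30 = 57 mm
Water adjustment = 57 * 1.8 / 10 = 10.3 kg/m3

10.3


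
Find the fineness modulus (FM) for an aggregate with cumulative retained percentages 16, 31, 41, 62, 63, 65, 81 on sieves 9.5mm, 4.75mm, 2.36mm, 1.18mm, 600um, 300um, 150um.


FM = sum(cumulative % retained) / 100
= 359 / 100
= 3.59

3.59


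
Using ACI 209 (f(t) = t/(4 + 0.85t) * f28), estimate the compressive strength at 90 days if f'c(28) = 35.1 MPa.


f(90) = 90 / (4 + 0.85 * 90) * 35.1
= 90 / 80.5 * 35.1
= 39.24 MPa

39.24


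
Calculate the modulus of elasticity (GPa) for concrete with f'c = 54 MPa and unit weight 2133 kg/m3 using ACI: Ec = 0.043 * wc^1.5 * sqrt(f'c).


Ec = 0.043 * 2133^1.5 * sqrt(54) / 1000
= 31.13 GPa

31.13


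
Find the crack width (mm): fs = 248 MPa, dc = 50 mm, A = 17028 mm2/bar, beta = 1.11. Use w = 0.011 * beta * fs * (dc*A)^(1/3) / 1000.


w = 0.011 * beta * fs * (dc * A)^(1/3) / 1000
= 0.011 * 1.11 * 248 * (50 * 17028)^(1/3) / 1000
= 0.287 mm

0.287


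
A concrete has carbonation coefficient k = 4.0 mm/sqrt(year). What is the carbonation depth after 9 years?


depth = k * sqrt(t)
= 4.0 * sqrt(9)
= 12.0 mm

12.0


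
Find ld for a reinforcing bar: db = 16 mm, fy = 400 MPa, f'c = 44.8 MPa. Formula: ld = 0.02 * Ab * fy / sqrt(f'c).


Ab = pi * 16^2 / 4 = 201.062 mm2
ld = 0.02 * 201.062 * 400 / sqrt(44.8)
= 240.3 mm

240.3


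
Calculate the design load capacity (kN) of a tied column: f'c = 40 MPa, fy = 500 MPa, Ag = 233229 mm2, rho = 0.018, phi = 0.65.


Ast = rho * Ag = 0.018 * 233229 = 4198.122 mm2
phi*Pn = 0.65 * 0.80 * (0.85 * 40 * (233229 - 4198.122) + 500 * 4198.122) / 1000
= 5140.78 kN

5140.78


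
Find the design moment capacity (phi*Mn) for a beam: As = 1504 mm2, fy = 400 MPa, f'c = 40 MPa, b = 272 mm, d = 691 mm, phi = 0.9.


a = As * fy / (0.85 * f'c * b)
= 1504 * 400 / (0.85 * 40 * 272)
= 65.0519 mm
Mn = As * fy * (d - a/2) / 10^6
= 396.138 kN-m
phi*Mn = 0.9 * 396.138 = 356.52 kN-m

356.52


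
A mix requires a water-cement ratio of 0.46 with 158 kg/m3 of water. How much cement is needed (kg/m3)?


Cement = water / (w/c)
= 158 / 0.46
= 343.5 kg/m3

343.5


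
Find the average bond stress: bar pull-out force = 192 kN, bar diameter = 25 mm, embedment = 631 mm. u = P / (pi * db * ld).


u = P / (pi * db * ld)
= 192 * 1000 / (pi * 25 * 631)
= 3.874 MPa

3.874


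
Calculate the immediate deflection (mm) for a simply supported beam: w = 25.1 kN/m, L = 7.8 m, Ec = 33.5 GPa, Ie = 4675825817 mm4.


Convert: L = 7.8 m = 7800 mm, Ec = 33.5 GPa = 33500 MPa
delta = 5 * 25.1 * 7800^4 / (384 * 33500 * 4675825817)
= 7.72 mm

7.72


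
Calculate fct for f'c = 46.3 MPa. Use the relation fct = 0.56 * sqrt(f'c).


fct = 0.56 * sqrt(46.3)
= 0.56 * 6.804
= 3.81 MPa

3.81


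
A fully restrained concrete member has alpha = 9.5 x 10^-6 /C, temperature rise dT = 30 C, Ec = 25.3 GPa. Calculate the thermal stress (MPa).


sigma = alpha * dT * Ec
= 9.5e-6 * 30 * 25.3 * 1000
= 7.21 MPa

7.21


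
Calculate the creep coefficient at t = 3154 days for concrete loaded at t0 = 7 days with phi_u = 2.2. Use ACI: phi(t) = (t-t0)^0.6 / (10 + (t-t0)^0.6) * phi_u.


dt = 3154 - 7 = 3147
phi = 3147^0.6 / (10 + 3147^0.6) * 2.2
= 2.038

2.038


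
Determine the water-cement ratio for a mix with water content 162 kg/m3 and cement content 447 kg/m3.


w/c = water / cement
w/c = 162 / 447 = 0.362

0.362


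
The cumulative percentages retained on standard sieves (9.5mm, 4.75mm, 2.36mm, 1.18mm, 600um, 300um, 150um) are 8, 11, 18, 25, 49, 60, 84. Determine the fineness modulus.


FM = sum(cumulative % retained) / 100
= 255 / 100
= 2.55

2.55


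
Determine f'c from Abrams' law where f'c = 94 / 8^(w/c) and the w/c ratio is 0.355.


f'c = 94 / 8^0.355
= 94 / 2.092
= 44.93 MPa

44.93


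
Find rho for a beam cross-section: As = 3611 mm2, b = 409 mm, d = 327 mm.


rho = As / (b * d)
= 3611 / (409 * 327)
= 0.027

0.027


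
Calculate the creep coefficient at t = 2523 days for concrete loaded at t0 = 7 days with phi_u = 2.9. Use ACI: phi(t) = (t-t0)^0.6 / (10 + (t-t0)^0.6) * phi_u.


dt = 2523 - 7 = 2516
phi = 2516^0.6 / (10 + 2516^0.6) * 2.9
= 2.658

2.658


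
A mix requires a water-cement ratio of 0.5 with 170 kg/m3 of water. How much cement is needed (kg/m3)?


Cement = water / (w/c)
= 170 / 0.5
= 340.0 kg/m3

340.0


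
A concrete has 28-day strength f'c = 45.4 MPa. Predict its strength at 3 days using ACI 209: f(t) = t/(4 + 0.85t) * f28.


f(3) = 3 / (4 + 0.85 * 3) * 45.4
= 3 / 6.55 * 45.4
= 20.79 MPa

20.79


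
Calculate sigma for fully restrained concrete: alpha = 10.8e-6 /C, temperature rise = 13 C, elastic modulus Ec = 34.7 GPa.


sigma = alpha * dT * Ec
= 10.8e-6 * 13 * 34.7 * 1000
= 4.872 MPa

4.872


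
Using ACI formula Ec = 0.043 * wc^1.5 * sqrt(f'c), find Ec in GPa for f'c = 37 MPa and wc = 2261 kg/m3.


Ec = 0.043 * 2261^1.5 * sqrt(37) / 1000
= 28.12 GPa

28.12


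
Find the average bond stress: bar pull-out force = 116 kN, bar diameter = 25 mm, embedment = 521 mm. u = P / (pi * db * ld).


u = P / (pi * db * ld)
= 116 * 1000 / (pi * 25 * 521)
= 2.835 MPa

2.835


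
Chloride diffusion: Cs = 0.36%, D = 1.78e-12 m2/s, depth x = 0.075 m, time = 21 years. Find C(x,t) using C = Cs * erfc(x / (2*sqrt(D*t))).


t_seconds = 21 * 365.25 * 24 * 3600 = 662709600.0 s
arg = 0.075 / (2 * sqrt(1.78e-12 * 662709600.0))
= 1.0918
erfc(1.0918) = 0.1226
C = 0.36 * 0.1226 = 0.0441%

0.0441


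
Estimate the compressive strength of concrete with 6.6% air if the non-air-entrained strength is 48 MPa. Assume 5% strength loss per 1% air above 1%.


Strength loss = (6.6 - 1) * 5 = 28.0%
f'c = 48 * (1 - 28.0/100)
= 34.56 MPa

34.56


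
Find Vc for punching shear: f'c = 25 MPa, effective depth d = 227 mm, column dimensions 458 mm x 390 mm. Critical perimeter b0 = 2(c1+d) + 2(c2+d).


b0 = 2*(458 + 227) + 2*(390 + 227) = 2604 mm
Vc = 0.33 * sqrt(25) * 2604 * 227 / 1000
= 975.33 kN

975.33


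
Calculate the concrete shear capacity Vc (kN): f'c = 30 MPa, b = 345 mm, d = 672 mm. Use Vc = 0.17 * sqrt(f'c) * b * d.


Vc = 0.17 * sqrt(30) * 345 * 672 / 1000
= 215.87 kN

215.87


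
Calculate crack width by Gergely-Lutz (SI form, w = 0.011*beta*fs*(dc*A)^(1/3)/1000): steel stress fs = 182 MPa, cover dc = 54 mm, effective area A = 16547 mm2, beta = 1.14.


w = 0.011 * beta * fs * (dc * A)^(1/3) / 1000
= 0.011 * 1.14 * 182 * (54 * 16547)^(1/3) / 1000
= 0.22 mm

0.22


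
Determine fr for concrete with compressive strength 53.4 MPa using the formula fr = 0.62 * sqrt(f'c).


fr = 0.62 * sqrt(53.4)
= 4.531 MPa

4.531


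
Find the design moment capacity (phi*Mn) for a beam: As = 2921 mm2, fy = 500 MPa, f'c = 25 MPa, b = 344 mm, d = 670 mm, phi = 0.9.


a = As * fy / (0.85 * f'c * b)
= 2921 * 500 / (0.85 * 25 * 344)
= 199.7948 mm
Mn = As * fy * (d - a/2) / 10^6
= 832.6348 kN-m
phi*Mn = 0.9 * 832.6348 = 749.37 kN-m

749.37


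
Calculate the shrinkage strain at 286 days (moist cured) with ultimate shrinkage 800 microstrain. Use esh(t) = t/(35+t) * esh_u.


esh(286) = 286 / (35 + 286) * 800
= 286 / 321 * 800
= 712.8 microstrain

712.8


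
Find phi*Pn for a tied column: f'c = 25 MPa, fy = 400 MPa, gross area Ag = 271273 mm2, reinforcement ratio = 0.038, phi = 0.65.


Ast = rho * Ag = 0.038 * 271273 = 10308.374 mm2
phi*Pn = 0.65 * 0.80 * (0.85 * 25 * (271273 - 10308.374) + 400 * 10308.374) / 1000
= 5027.8 kN

5027.8


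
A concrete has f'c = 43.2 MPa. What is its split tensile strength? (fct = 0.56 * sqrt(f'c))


fct = 0.56 * sqrt(43.2)
= 0.56 * 6.573
= 3.681 MPa

3.681


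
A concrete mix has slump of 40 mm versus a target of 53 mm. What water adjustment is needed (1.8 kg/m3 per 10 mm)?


Difference = 53 - 40 = 13 mm
Water adjustment = 13 * 1.8 / 10 = 2.3 kg/m3

2.3


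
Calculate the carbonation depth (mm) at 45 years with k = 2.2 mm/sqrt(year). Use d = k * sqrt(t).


depth = k * sqrt(t)
= 2.2 * sqrt(45)
= 14.76 mm

14.76


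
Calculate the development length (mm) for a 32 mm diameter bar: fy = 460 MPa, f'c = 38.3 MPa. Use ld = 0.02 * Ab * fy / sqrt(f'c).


Ab = pi * 32^2 / 4 = 804.248 mm2
ld = 0.02 * 804.248 * 460 / sqrt(38.3)
= 1195.6 mm

1195.6


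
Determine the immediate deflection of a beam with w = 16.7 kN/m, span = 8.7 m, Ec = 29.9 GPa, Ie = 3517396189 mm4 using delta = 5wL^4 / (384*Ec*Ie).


Convert: L = 8.7 m = 8700 mm, Ec = 29.9 GPa = 29900 MPa
delta = 5 * 16.7 * 8700^4 / (384 * 29900 * 3517396189)
= 11.85 mm

11.85


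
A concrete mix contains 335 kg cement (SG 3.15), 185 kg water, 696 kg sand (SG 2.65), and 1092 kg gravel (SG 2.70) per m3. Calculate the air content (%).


Vol cement = 335 / (3.15 * 1000) = 0.106349 m3
Vol water = 185 / 1000 = 0.185 m3
Vol sand = 696 / (2.65 * 1000) = 0.262642 m3
Vol gravel = 1092 / (2.70 * 1000) = 0.404444 m3
Total solid + water volume = 0.958435 m3
Air = (1 - 0.958435) * 100 = 4.16%

4.16


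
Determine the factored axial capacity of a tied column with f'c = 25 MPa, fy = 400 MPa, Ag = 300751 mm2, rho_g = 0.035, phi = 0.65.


Ast = rho * Ag = 0.035 * 300751 = 10526.285 mm2
phi*Pn = 0.65 * 0.80 * (0.85 * 25 * (300751 - 10526.285) + 400 * 10526.285) / 1000
= 5396.45 kN

5396.45


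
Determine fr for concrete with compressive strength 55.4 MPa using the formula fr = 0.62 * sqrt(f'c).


fr = 0.62 * sqrt(55.4)
= 4.615 MPa

4.615


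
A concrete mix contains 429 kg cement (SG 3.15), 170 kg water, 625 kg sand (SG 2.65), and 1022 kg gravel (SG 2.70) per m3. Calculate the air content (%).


Vol cement = 429 / (3.15 * 1000) = 0.13619 m3
Vol water = 170 / 1000 = 0.17 m3
Vol sand = 625 / (2.65 * 1000) = 0.235849 m3
Vol gravel = 1022 / (2.70 * 1000) = 0.378519 m3
Total solid + water volume = 0.920558 m3
Air = (1 - 0.920558) * 100 = 7.94%

7.94


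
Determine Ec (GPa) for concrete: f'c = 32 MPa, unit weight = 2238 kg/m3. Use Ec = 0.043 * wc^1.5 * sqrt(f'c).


Ec = 0.043 * 2238^1.5 * sqrt(32) / 1000
= 25.75 GPa

25.75


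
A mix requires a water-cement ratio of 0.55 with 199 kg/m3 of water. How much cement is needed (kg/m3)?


Cement = water / (w/c)
= 199 / 0.55
= 361.8 kg/m3

361.8


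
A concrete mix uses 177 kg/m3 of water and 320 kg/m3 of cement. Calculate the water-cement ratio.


w/c = water / cement
w/c = 177 / 320 = 0.553

0.553


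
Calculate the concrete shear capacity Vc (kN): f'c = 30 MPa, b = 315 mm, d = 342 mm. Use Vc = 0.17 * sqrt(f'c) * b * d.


Vc = 0.17 * sqrt(30) * 315 * 342 / 1000
= 100.31 kN

100.31


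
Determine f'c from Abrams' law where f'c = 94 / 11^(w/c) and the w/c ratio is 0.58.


f'c = 94 / 11^0.58
= 94 / 4.018
= 23.39 MPa

23.39


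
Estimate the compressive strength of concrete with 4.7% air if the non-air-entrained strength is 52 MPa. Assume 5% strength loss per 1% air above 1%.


Strength loss = (4.7 - 1) * 5 = 18.5%
f'c = 52 * (1 - 18.5/100)
= 42.38 MPa

42.38


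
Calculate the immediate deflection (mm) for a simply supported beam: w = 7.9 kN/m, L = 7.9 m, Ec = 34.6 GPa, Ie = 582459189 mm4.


Convert: L = 7.9 m = 7900 mm, Ec = 34.6 GPa = 34600 MPa
delta = 5 * 7.9 * 7900^4 / (384 * 34600 * 582459189)
= 19.88 mm

19.88


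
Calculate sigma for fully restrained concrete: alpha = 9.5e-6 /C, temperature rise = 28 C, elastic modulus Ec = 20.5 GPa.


sigma = alpha * dT * Ec
= 9.5e-6 * 28 * 20.5 * 1000
= 5.453 MPa

5.453


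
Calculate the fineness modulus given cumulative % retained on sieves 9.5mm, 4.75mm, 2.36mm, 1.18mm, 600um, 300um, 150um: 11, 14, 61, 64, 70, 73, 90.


FM = sum(cumulative % retained) / 100
= 383 / 100
= 3.83

3.83


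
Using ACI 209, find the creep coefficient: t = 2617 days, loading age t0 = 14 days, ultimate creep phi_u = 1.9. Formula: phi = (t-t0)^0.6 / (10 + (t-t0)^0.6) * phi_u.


dt = 2617 - 14 = 2603
phi = 2603^0.6 / (10 + 2603^0.6) * 1.9
= 1.744

1.744


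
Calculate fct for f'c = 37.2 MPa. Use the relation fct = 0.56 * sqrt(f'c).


fct = 0.56 * sqrt(37.2)
= 0.56 * 6.099
= 3.416 MPa

3.416


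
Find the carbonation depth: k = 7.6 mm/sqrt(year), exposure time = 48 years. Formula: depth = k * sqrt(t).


depth = k * sqrt(t)
= 7.6 * sqrt(48)
= 52.65 mm

52.65


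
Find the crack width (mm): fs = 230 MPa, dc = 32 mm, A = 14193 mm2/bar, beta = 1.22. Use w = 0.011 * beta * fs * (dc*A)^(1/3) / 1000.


w = 0.011 * beta * fs * (dc * A)^(1/3) / 1000
= 0.011 * 1.22 * 230 * (32 * 14193)^(1/3) / 1000
= 0.237 mm

0.237


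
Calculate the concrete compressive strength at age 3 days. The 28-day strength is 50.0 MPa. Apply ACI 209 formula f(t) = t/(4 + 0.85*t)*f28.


f(3) = 3 / (4 + 0.85 * 3) * 50.0
= 3 / 6.55 * 50.0
= 22.9 MPa

22.9


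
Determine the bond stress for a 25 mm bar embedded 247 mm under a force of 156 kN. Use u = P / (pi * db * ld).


u = P / (pi * db * ld)
= 156 * 1000 / (pi * 25 * 247)
= 8.042 MPa

8.042


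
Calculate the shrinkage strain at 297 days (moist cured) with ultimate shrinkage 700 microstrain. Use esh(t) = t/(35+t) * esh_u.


esh(297) = 297 / (35 + 297) * 700
= 297 / 332 * 700
= 626.2 microstrain

626.2


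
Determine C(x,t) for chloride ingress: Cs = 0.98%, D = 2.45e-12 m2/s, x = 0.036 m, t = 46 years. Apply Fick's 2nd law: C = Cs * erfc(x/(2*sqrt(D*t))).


t_seconds = 46 * 365.25 * 24 * 3600 = 1451649600.0 s
arg = 0.036 / (2 * sqrt(2.45e-12 * 1451649600.0))
= 0.3018
erfc(0.3018) = 0.6695
C = 0.98 * 0.6695 = 0.6561%

0.6561


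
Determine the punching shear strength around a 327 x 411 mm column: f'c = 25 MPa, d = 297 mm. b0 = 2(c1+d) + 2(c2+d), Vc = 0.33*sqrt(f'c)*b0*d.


b0 = 2*(327 + 297) + 2*(411 + 297) = 2664 mm
Vc = 0.33 * sqrt(25) * 2664 * 297 / 1000
= 1305.49 kN

1305.49


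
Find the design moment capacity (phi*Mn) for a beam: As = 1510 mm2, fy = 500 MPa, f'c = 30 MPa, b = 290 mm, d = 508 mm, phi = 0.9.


a = As * fy / (0.85 * f'c * b)
= 1510 * 500 / (0.85 * 30 * 290)
= 102.096 mm
Mn = As * fy * (d - a/2) / 10^6
= 344.9988 kN-m
phi*Mn = 0.9 * 344.9988 = 310.5 kN-m

310.5


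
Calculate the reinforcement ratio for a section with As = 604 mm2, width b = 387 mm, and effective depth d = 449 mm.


rho = As / (b * d)
= 604 / (387 * 449)
= 0.0035

0.0035


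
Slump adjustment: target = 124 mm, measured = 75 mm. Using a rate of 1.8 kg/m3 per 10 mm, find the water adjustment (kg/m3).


Difference = 124 - 75 = 49 mm
Water adjustment = 49 * 1.8 / 10 = 8.8 kg/m3

8.8


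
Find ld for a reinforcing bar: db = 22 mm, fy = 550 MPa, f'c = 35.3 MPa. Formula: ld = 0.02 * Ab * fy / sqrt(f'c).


Ab = pi * 22^2 / 4 = 380.133 mm2
ld = 0.02 * 380.133 * 550 / sqrt(35.3)
= 703.8 mm

703.8


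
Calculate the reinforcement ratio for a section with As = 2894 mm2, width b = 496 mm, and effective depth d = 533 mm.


rho = As / (b * d)
= 2894 / (496 * 533)
= 0.0109

0.0109


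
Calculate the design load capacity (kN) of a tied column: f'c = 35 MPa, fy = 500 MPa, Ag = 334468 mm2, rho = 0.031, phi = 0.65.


Ast = rho * Ag = 0.031 * 334468 = 10368.508 mm2
phi*Pn = 0.65 * 0.80 * (0.85 * 35 * (334468 - 10368.508) + 500 * 10368.508) / 1000
= 7709.63 kN

7709.63


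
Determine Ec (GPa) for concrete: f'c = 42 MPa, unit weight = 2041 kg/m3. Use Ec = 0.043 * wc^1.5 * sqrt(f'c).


Ec = 0.043 * 2041^1.5 * sqrt(42) / 1000
= 25.7 GPa

25.7


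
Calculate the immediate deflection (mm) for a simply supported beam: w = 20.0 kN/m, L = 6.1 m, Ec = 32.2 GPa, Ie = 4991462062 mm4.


Convert: L = 6.1 m = 6100 mm, Ec = 32.2 GPa = 32200 MPa
delta = 5 * 20.0 * 6100^4 / (384 * 32200 * 4991462062)
= 2.24 mm

2.24


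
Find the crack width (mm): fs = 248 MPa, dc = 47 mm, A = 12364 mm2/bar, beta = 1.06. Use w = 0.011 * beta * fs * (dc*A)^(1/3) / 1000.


w = 0.011 * beta * fs * (dc * A)^(1/3) / 1000
= 0.011 * 1.06 * 248 * (47 * 12364)^(1/3) / 1000
= 0.241 mm

0.241


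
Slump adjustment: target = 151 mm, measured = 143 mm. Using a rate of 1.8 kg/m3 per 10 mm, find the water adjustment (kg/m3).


Difference = 151 - 143 = 8 mm
Water adjustment = 8 * 1.8 / 10 = 1.4 kg/m3

1.4


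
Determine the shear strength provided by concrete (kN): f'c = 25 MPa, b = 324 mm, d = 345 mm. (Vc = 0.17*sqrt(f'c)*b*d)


Vc = 0.17 * sqrt(25) * 324 * 345 / 1000
= 95.01 kN

95.01


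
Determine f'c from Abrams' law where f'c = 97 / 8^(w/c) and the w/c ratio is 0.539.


f'c = 97 / 8^0.539
= 97 / 3.067
= 31.62 MPa

31.62


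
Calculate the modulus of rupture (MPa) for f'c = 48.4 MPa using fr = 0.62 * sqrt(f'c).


fr = 0.62 * sqrt(48.4)
= 4.313 MPa

4.313


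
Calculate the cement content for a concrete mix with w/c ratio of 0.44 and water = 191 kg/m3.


Cement = water / (w/c)
= 191 / 0.44
= 434.1 kg/m3

434.1


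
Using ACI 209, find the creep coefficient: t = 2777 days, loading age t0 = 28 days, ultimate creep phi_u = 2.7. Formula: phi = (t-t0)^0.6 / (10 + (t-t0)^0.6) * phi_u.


dt = 2777 - 28 = 2749
phi = 2749^0.6 / (10 + 2749^0.6) * 2.7
= 2.485

2.485


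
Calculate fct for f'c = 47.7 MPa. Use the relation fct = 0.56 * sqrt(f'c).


fct = 0.56 * sqrt(47.7)
= 0.56 * 6.907
= 3.868 MPa

3.868


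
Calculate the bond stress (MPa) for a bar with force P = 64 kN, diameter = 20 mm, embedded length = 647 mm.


u = P / (pi * db * ld)
= 64 * 1000 / (pi * 20 * 647)
= 1.574 MPa

1.574


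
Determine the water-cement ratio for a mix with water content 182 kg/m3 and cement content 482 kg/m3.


w/c = water / cement
w/c = 182 / 482 = 0.378

0.378


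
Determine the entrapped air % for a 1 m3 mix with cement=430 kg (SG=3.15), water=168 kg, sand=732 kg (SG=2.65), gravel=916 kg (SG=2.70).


Vol cement = 430 / (3.15 * 1000) = 0.136508 m3
Vol water = 168 / 1000 = 0.168 m3
Vol sand = 732 / (2.65 * 1000) = 0.276226 m3
Vol gravel = 916 / (2.70 * 1000) = 0.339259 m3
Total solid + water volume = 0.919994 m3
Air = (1 - 0.919994) * 100 = 8.0%

8.0


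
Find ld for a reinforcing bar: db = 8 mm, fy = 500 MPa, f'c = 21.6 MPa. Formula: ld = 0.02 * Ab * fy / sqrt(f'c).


Ab = pi * 8^2 / 4 = 50.265 mm2
ld = 0.02 * 50.265 * 500 / sqrt(21.6)
= 108.2 mm

108.2


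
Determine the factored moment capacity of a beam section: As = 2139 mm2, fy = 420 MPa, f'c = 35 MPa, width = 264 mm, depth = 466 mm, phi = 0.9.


a = As * fy / (0.85 * f'c * b)
= 2139 * 420 / (0.85 * 35 * 264)
= 114.385 mm
Mn = As * fy * (d - a/2) / 10^6
= 367.2645 kN-m
phi*Mn = 0.9 * 367.2645 = 330.54 kN-m

330.54


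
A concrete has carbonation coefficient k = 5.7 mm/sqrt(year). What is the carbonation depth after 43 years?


depth = k * sqrt(t)
= 5.7 * sqrt(43)
= 37.38 mm

37.38


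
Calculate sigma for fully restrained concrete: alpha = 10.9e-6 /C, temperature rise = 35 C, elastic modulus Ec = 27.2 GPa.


sigma = alpha * dT * Ec
= 10.9e-6 * 35 * 27.2 * 1000
= 10.377 MPa

10.377


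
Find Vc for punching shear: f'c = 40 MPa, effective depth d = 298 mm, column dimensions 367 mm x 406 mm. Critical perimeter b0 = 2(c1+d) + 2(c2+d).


b0 = 2*(367 + 298) + 2*(406 + 298) = 2738 mm
Vc = 0.33 * sqrt(40) * 2738 * 298 / 1000
= 1702.92 kN

1702.92


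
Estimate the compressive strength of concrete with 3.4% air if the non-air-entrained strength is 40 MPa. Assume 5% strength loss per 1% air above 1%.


Strength loss = (3.4 - 1) * 5 = 12.0%
f'c = 40 * (1 - 12.0/100)
= 35.2 MPa

35.2


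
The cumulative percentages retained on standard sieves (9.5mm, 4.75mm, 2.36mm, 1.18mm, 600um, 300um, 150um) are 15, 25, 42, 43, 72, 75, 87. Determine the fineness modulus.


FM = sum(cumulative % retained) / 100
= 359 / 100
= 3.59

3.59


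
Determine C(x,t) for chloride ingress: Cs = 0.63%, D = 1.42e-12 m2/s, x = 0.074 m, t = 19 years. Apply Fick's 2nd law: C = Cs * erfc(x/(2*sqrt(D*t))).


t_seconds = 19 * 365.25 * 24 * 3600 = 599594400.0 s
arg = 0.074 / (2 * sqrt(1.42e-12 * 599594400.0))
= 1.268
erfc(1.268) = 0.0729
C = 0.63 * 0.0729 = 0.0459%

0.0459


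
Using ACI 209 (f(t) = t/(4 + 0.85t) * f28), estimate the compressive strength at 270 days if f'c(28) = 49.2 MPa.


f(270) = 270 / (4 + 0.85 * 270) * 49.2
= 270 / 233.5 * 49.2
= 56.89 MPa

56.89


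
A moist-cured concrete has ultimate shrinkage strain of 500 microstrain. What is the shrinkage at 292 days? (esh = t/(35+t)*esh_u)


esh(292) = 292 / (35 + 292) * 500
= 292 / 327 * 500
= 446.5 microstrain

446.5


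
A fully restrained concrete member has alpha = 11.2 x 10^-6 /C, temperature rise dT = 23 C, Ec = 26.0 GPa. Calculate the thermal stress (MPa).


sigma = alpha * dT * Ec
= 11.2e-6 * 23 * 26.0 * 1000
= 6.698 MPa

6.698


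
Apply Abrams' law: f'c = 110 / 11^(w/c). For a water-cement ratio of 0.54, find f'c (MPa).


f'c = 110 / 11^0.54
= 110 / 3.65
= 30.13 MPa

30.13


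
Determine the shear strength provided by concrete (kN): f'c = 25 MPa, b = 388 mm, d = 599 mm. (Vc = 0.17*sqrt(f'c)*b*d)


Vc = 0.17 * sqrt(25) * 388 * 599 / 1000
= 197.55 kN

197.55


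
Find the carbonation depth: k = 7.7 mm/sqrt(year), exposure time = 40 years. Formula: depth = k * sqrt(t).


depth = k * sqrt(t)
= 7.7 * sqrt(40)
= 48.7 mm

48.7


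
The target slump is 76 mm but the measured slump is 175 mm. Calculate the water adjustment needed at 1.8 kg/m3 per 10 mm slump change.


Difference = 76 - 175 = -99 mm
Water adjustment = -99 * 1.8 / 10 = -17.8 kg/m3

-17.8


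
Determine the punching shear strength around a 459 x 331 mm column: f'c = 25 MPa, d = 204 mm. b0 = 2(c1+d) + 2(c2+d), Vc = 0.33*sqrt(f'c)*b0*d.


b0 = 2*(459 + 204) + 2*(331 + 204) = 2396 mm
Vc = 0.33 * sqrt(25) * 2396 * 204 / 1000
= 806.49 kN

806.49


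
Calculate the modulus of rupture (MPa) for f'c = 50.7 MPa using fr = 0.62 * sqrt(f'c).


fr = 0.62 * sqrt(50.7)
= 4.415 MPa

4.415


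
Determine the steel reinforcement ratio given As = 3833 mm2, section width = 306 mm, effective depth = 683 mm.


rho = As / (b * d)
= 3833 / (306 * 683)
= 0.0183

0.0183


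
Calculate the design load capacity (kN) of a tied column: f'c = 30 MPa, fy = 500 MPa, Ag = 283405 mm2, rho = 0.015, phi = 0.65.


Ast = rho * Ag = 0.015 * 283405 = 4251.075 mm2
phi*Pn = 0.65 * 0.80 * (0.85 * 30 * (283405 - 4251.075) + 500 * 4251.075) / 1000
= 4806.86 kN

4806.86


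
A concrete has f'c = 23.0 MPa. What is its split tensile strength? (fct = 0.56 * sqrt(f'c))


fct = 0.56 * sqrt(23.0)
= 0.56 * 4.796
= 2.686 MPa

2.686


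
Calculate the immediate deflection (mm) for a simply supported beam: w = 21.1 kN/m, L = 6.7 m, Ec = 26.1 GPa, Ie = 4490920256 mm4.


Convert: L = 6.7 m = 6700 mm, Ec = 26.1 GPa = 26100 MPa
delta = 5 * 21.1 * 6700^4 / (384 * 26100 * 4490920256)
= 4.72 mm

4.72


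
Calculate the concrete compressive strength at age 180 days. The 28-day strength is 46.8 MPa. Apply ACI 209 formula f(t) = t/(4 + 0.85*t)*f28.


f(180) = 180 / (4 + 0.85 * 180) * 46.8
= 180 / 157.0 * 46.8
= 53.66 MPa

53.66


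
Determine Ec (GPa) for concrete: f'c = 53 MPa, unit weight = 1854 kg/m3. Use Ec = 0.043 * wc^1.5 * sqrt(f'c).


Ec = 0.043 * 1854^1.5 * sqrt(53) / 1000
= 24.99 GPa

24.99


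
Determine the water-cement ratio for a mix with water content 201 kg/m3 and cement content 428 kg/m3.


w/c = water / cement
w/c = 201 / 428 = 0.47

0.47


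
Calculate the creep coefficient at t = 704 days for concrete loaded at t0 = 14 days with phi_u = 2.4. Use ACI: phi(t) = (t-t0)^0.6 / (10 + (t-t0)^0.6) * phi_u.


dt = 704 - 14 = 690
phi = 690^0.6 / (10 + 690^0.6) * 2.4
= 2.003

2.003


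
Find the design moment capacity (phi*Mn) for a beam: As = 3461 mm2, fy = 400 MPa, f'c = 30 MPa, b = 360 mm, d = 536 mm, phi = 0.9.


a = As * fy / (0.85 * f'c * b)
= 3461 * 400 / (0.85 * 30 * 360)
= 150.8061 mm
Mn = As * fy * (d - a/2) / 10^6
= 637.6504 kN-m
phi*Mn = 0.9 * 637.6504 = 573.89 kN-m

573.89


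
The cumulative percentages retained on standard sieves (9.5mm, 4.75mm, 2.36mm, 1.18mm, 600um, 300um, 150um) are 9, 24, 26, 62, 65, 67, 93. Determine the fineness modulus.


FM = sum(cumulative % retained) / 100
= 346 / 100
= 3.46

3.46


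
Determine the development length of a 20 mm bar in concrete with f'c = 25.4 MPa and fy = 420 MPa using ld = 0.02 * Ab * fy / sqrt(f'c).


Ab = pi * 20^2 / 4 = 314.159 mm2
ld = 0.02 * 314.159 * 420 / sqrt(25.4)
= 523.6 mm

523.6


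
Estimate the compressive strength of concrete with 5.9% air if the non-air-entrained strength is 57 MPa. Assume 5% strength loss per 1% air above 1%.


Strength loss = (5.9 - 1) * 5 = 24.5%
f'c = 57 * (1 - 24.5/100)
= 43.04 MPa

43.04


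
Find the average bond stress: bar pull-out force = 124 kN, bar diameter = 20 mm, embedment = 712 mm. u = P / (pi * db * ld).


u = P / (pi * db * ld)
= 124 * 1000 / (pi * 20 * 712)
= 2.772 MPa

2.772


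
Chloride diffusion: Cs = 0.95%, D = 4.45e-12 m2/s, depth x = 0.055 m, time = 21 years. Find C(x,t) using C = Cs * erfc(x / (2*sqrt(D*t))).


t_seconds = 21 * 365.25 * 24 * 3600 = 662709600.0 s
arg = 0.055 / (2 * sqrt(4.45e-12 * 662709600.0))
= 0.5064
erfc(0.5064) = 0.4739
C = 0.95 * 0.4739 = 0.4502%

0.4502


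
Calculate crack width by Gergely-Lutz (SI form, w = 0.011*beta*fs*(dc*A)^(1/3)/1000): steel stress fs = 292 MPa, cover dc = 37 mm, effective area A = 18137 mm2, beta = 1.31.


w = 0.011 * beta * fs * (dc * A)^(1/3) / 1000
= 0.011 * 1.31 * 292 * (37 * 18137)^(1/3) / 1000
= 0.368 mm

0.368


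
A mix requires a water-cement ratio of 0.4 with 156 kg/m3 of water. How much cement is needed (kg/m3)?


Cement = water / (w/c)
= 156 / 0.4
= 390.0 kg/m3

390.0


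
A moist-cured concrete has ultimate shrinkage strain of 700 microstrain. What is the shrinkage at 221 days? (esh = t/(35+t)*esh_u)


esh(221) = 221 / (35 + 221) * 700
= 221 / 256 * 700
= 604.3 microstrain

604.3


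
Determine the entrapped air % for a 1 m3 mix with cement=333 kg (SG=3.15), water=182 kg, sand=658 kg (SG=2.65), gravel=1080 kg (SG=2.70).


Vol cement = 333 / (3.15 * 1000) = 0.105714 m3
Vol water = 182 / 1000 = 0.182 m3
Vol sand = 658 / (2.65 * 1000) = 0.248302 m3
Vol gravel = 1080 / (2.70 * 1000) = 0.4 m3
Total solid + water volume = 0.936016 m3
Air = (1 - 0.936016) * 100 = 6.4%

6.4


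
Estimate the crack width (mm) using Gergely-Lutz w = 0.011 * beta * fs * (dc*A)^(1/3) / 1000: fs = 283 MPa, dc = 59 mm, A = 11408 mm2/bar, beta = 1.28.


w = 0.011 * beta * fs * (dc * A)^(1/3) / 1000
= 0.011 * 1.28 * 283 * (59 * 11408)^(1/3) / 1000
= 0.349 mm

0.349


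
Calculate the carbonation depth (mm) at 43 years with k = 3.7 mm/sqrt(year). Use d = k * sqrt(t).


depth = k * sqrt(t)
= 3.7 * sqrt(43)
= 24.26 mm

24.26


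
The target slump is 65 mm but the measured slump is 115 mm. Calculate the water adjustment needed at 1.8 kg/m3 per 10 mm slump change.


Difference = 65 - 115 = -50 mm
Water adjustment = -50 * 1.8 / 10 = -9.0 kg/m3

-9.0


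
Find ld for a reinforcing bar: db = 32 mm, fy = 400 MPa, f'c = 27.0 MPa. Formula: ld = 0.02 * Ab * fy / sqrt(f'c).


Ab = pi * 32^2 / 4 = 804.248 mm2
ld = 0.02 * 804.248 * 400 / sqrt(27.0)
= 1238.2 mm

1238.2


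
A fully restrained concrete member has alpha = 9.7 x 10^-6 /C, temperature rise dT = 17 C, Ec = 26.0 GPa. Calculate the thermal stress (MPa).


sigma = alpha * dT * Ec
= 9.7e-6 * 17 * 26.0 * 1000
= 4.287 MPa

4.287


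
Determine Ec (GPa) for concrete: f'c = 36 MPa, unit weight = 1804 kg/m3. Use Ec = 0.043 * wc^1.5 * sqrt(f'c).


Ec = 0.043 * 1804^1.5 * sqrt(36) / 1000
= 19.77 GPa

19.77


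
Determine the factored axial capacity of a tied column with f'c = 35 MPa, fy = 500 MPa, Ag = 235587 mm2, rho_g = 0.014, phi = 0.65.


Ast = rho * Ag = 0.014 * 235587 = 3298.218 mm2
phi*Pn = 0.65 * 0.80 * (0.85 * 35 * (235587 - 3298.218) + 500 * 3298.218) / 1000
= 4451.04 kN

4451.04


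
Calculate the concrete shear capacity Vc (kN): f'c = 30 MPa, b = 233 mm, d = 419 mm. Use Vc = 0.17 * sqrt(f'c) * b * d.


Vc = 0.17 * sqrt(30) * 233 * 419 / 1000
= 90.9 kN

90.9


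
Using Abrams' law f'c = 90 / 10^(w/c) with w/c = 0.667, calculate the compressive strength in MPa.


f'c = 90 / 10^0.667
= 90 / 4.645
= 19.38 MPa

19.38


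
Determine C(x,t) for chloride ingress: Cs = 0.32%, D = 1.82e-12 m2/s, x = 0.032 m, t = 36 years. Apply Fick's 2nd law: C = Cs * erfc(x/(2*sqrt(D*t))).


t_seconds = 36 * 365.25 * 24 * 3600 = 1136073600.0 s
arg = 0.032 / (2 * sqrt(1.82e-12 * 1136073600.0))
= 0.3519
erfc(0.3519) = 0.6188
C = 0.32 * 0.6188 = 0.198%

0.198


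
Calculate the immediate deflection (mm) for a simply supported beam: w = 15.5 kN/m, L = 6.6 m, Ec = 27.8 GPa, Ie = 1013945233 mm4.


Convert: L = 6.6 m = 6600 mm, Ec = 27.8 GPa = 27800 MPa
delta = 5 * 15.5 * 6600^4 / (384 * 27800 * 1013945233)
= 13.59 mm

13.59


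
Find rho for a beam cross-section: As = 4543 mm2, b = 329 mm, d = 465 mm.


rho = As / (b * d)
= 4543 / (329 * 465)
= 0.0297

0.0297


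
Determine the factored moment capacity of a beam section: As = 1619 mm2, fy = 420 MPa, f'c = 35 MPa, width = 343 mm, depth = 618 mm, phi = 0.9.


a = As * fy / (0.85 * f'c * b)
= 1619 * 420 / (0.85 * 35 * 343)
= 66.6369 mm
Mn = As * fy * (d - a/2) / 10^6
= 397.5717 kN-m
phi*Mn = 0.9 * 397.5717 = 357.81 kN-m

357.81


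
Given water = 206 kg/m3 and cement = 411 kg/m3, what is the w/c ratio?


w/c = water / cement
w/c = 206 / 411 = 0.501

0.501


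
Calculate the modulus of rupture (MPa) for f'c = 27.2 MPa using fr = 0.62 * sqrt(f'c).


fr = 0.62 * sqrt(27.2)
= 3.234 MPa

3.234


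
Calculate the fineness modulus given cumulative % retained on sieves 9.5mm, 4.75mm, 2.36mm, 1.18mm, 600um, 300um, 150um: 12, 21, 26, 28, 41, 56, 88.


FM = sum(cumulative % retained) / 100
= 272 / 100
= 2.72

2.72


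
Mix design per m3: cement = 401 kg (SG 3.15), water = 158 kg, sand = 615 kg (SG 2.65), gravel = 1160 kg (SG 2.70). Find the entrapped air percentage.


Vol cement = 401 / (3.15 * 1000) = 0.127302 m3
Vol water = 158 / 1000 = 0.158 m3
Vol sand = 615 / (2.65 * 1000) = 0.232075 m3
Vol gravel = 1160 / (2.70 * 1000) = 0.42963 m3
Total solid + water volume = 0.947007 m3
Air = (1 - 0.947007) * 100 = 5.3%

5.3
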